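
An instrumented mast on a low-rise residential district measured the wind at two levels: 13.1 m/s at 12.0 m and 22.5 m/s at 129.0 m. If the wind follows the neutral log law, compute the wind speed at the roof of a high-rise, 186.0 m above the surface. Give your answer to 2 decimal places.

23.95 m/s

Log law: V ∝ ln(z/z₀). From the pair, with r = V₁/V₂ = 0.58222,
ln z₀ = (ln z₁ − r·ln z₂)/(1 − r) = (2.4849 − 0.58222×4.8598)/0.41778 = -0.8248 → z₀ = 0.4383 m
V₃ = V₁ · ln(z₃/z₀)/ln(z₁/z₀) = 13.1 × 6.0505/3.3097 = 23.9484 m/s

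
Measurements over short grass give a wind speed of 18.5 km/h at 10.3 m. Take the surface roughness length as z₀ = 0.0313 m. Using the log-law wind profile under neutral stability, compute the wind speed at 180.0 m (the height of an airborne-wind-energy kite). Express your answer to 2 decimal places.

Log law: V(z) ∝ ln(z/z₀), so V₂/V₁ = ln(z₂/z₀) / ln(z₁/z₀).
ln(180.0/0.0313) = 8.6571, ln(10.3/0.0313) = 5.7963
V₂ = 18.5 × 8.6571/5.7963 = 18.5 × 1.4936 = 27.6309 km/h

27.63 km/h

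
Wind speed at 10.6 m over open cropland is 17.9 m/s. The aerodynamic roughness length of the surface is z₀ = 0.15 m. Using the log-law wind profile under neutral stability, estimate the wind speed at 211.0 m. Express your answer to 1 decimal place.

Log law: V(z) ∝ ln(z/z₀), so V₂/V₁ = ln(z₂/z₀) / ln(z₁/z₀).
ln(211.0/0.15) = 7.2490, ln(10.6/0.15) = 4.2580
V₂ = 17.9 × 7.2490/4.2580 = 17.9 × 1.7024 = 30.4738 m/s

30.5 m/s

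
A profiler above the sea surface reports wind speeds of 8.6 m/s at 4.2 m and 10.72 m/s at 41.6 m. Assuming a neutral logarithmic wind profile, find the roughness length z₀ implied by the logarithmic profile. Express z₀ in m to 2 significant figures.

z₀ ≈ 0.00038 m

Log law: V(z) ∝ ln(z/z₀). With r = V₁/V₂ = 8.6/10.72 = 0.80224,
r · ln(z₂/z₀) = ln(z₁/z₀) ⇒ ln z₀ = (ln z₁ − r·ln z₂)/(1 − r)
ln z₀ = (1.43508 − 0.80224×3.72810) / 0.19776 = -7.8668
z₀ = exp(-7.8668) = 0.0003833 m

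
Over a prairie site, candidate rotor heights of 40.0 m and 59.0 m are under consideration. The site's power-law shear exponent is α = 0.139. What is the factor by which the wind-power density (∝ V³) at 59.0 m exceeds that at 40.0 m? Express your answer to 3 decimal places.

1.176

Speed ratio: V_B/V_A = (z_B/z_A)^α = (59.0/40.0)^0.139 = (1.4750)^0.139 = 1.05551
Power-density ratio: P_B/P_A = (V_B/V_A)³ = (1.05551)³ = 1.17594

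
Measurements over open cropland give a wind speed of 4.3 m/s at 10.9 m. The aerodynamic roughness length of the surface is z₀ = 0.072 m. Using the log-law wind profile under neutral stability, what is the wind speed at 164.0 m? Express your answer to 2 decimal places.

6.62 m/s

Log law: V(z) ∝ ln(z/z₀), so V₂/V₁ = ln(z₂/z₀) / ln(z₁/z₀).
ln(164.0/0.072) = 7.7310, ln(10.9/0.072) = 5.0199
V₂ = 4.3 × 7.7310/5.0199 = 4.3 × 1.5401 = 6.6223 m/s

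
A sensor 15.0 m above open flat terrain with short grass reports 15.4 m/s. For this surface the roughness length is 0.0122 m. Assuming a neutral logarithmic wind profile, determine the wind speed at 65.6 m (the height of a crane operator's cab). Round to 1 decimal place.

18.6 m/s

Log law: V(z) ∝ ln(z/z₀), so V₂/V₁ = ln(z₂/z₀) / ln(z₁/z₀).
ln(65.6/0.0122) = 8.5899, ln(15.0/0.0122) = 7.1144
V₂ = 15.4 × 8.5899/7.1144 = 15.4 × 1.2074 = 18.5940 m/s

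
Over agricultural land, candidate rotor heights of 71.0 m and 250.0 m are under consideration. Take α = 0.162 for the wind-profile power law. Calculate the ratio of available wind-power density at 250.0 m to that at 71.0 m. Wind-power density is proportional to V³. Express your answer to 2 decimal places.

Speed ratio: V_B/V_A = (z_B/z_A)^α = (250.0/71.0)^0.162 = (3.5211)^0.162 = 1.22620
Power-density ratio: P_B/P_A = (V_B/V_A)³ = (1.22620)³ = 1.84369

1.84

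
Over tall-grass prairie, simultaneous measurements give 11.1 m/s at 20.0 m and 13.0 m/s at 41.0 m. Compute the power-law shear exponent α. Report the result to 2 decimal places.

Power law: V₂/V₁ = (z₂/z₁)^α ⇒ α = ln(V₂/V₁) / ln(z₂/z₁)
α = ln(13.0/11.1) / ln(41.0/20.0) = ln(1.1712) / ln(2.0500)
  = 0.15800 / 0.71784 = 0.22011

α ≈ 0.22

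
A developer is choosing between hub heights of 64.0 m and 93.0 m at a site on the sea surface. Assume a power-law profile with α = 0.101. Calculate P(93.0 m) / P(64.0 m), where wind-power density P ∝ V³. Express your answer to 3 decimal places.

Speed ratio: V_B/V_A = (z_B/z_A)^α = (93.0/64.0)^0.101 = (1.4531)^0.101 = 1.03847
Power-density ratio: P_B/P_A = (V_B/V_A)³ = (1.03847)³ = 1.11990

1.120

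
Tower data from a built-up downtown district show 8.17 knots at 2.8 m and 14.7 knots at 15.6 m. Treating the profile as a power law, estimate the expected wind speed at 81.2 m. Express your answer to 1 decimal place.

First find α: α = ln(V₂/V₁)/ln(z₂/z₁) = ln(14.7/8.17)/ln(15.6/2.8) = 0.58738/1.71765 = 0.3420
Extrapolate from 15.6 m to 81.2 m: V₃ = 14.7 × (81.2/15.6)^0.3420 = 14.7 × 1.7579 = 25.8412 knots

25.8 knots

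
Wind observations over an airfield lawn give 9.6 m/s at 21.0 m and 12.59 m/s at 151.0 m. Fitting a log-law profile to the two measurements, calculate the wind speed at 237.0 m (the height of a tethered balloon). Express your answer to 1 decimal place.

13.3 m/s

Log law: V ∝ ln(z/z₀). From the pair, with r = V₁/V₂ = 0.76251,
ln z₀ = (ln z₁ − r·ln z₂)/(1 − r) = (3.0445 − 0.76251×5.0173)/0.23749 = -3.2894 → z₀ = 0.03728 m
V₃ = V₁ · ln(z₃/z₀)/ln(z₁/z₀) = 9.6 × 8.7575/6.3339 = 13.2732 m/s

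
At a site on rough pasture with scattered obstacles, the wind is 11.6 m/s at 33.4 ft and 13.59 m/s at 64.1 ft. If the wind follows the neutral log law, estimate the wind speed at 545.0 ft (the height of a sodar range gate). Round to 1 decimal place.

20.1 m/s

Log law: V ∝ ln(z/z₀). From the pair, with r = V₁/V₂ = 0.85357,
ln z₀ = (ln z₁ − r·ln z₂)/(1 − r) = (3.5086 − 0.85357×4.1604)/0.14643 = -0.2914 → z₀ = 0.7472 ft
V₃ = V₁ · ln(z₃/z₀)/ln(z₁/z₀) = 11.6 × 6.5922/3.8000 = 20.1238 m/s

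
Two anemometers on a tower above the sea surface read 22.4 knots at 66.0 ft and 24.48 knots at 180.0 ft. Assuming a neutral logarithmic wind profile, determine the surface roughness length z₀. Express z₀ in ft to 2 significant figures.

z₀ ≈ 0.0013 ft

Log law: V(z) ∝ ln(z/z₀). With r = V₁/V₂ = 22.4/24.48 = 0.91503,
r · ln(z₂/z₀) = ln(z₁/z₀) ⇒ ln z₀ = (ln z₁ − r·ln z₂)/(1 − r)
ln z₀ = (4.18965 − 0.91503×5.19296) / 0.08497 = -6.6151
z₀ = exp(-6.6151) = 0.001340 ft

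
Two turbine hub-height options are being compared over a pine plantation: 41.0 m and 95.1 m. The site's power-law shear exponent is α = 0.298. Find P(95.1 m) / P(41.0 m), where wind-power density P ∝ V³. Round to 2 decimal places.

Speed ratio: V_B/V_A = (z_B/z_A)^α = (95.1/41.0)^0.298 = (2.3195)^0.298 = 1.28496
Power-density ratio: P_B/P_A = (V_B/V_A)³ = (1.28496)³ = 2.12161

2.12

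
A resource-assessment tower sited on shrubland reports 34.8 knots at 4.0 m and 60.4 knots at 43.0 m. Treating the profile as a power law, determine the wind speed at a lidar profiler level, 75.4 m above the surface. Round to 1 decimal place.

68.8 knots

First find α: α = ln(V₂/V₁)/ln(z₂/z₁) = ln(60.4/34.8)/ln(43.0/4.0) = 0.55137/2.37491 = 0.2322
Extrapolate from 43.0 m to 75.4 m: V₃ = 60.4 × (75.4/43.0)^0.2322 = 60.4 × 1.1393 = 68.8118 knots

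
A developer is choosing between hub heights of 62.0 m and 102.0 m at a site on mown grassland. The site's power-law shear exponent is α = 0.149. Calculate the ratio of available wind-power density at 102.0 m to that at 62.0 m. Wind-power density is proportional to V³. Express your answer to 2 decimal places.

Speed ratio: V_B/V_A = (z_B/z_A)^α = (102.0/62.0)^0.149 = (1.6452)^0.149 = 1.07700
Power-density ratio: P_B/P_A = (V_B/V_A)³ = (1.07700)³ = 1.24924

1.25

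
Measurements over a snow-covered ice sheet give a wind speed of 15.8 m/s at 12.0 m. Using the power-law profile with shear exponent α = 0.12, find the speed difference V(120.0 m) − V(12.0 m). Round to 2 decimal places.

5.03 m/s

Power law: V₂ = V₁ · (z₂/z₁)^α = 15.8 × (10.0000)^0.12 = 20.8285 m/s
ΔV = 20.8285 − 15.8 = 5.0285 m/s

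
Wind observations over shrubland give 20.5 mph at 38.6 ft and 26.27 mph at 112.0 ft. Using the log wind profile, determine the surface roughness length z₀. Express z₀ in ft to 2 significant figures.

Log law: V(z) ∝ ln(z/z₀). With r = V₁/V₂ = 20.5/26.27 = 0.78036,
r · ln(z₂/z₀) = ln(z₁/z₀) ⇒ ln z₀ = (ln z₁ − r·ln z₂)/(1 − r)
ln z₀ = (3.65325 − 0.78036×4.71850) / 0.21964 = -0.1314
z₀ = exp(-0.1314) = 0.8769 ft

z₀ ≈ 0.88 ft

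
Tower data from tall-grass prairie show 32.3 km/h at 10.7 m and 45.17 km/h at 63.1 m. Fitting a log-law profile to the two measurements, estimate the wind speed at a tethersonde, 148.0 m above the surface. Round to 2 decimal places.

Log law: V ∝ ln(z/z₀). From the pair, with r = V₁/V₂ = 0.71508,
ln z₀ = (ln z₁ − r·ln z₂)/(1 − r) = (2.3702 − 0.71508×4.1447)/0.28492 = -2.0832 → z₀ = 0.1245 m
V₃ = V₁ · ln(z₃/z₀)/ln(z₁/z₀) = 32.3 × 7.0804/4.4534 = 51.3530 km/h

51.35 km/h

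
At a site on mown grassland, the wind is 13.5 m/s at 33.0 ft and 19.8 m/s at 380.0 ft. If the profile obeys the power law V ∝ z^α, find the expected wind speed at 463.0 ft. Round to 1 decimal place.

20.4 m/s

First find α: α = ln(V₂/V₁)/ln(z₂/z₁) = ln(19.8/13.5)/ln(380.0/33.0) = 0.38299/2.44366 = 0.1567
Extrapolate from 380.0 ft to 463.0 ft: V₃ = 19.8 × (463.0/380.0)^0.1567 = 19.8 × 1.0314 = 20.4227 m/s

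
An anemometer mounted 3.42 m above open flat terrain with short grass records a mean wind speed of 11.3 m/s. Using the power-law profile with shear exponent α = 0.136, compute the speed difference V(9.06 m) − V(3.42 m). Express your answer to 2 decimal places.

1.60 m/s

Power law: V₂ = V₁ · (z₂/z₁)^α = 11.3 × (2.6491)^0.136 = 12.9009 m/s
ΔV = 12.9009 − 11.3 = 1.6009 m/s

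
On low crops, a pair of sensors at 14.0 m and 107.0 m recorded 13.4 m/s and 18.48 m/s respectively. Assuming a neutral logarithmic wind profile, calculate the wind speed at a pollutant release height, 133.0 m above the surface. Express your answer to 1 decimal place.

19.0 m/s

Log law: V ∝ ln(z/z₀). From the pair, with r = V₁/V₂ = 0.72511,
ln z₀ = (ln z₁ − r·ln z₂)/(1 − r) = (2.6391 − 0.72511×4.6728)/0.27489 = -2.7256 → z₀ = 0.06551 m
V₃ = V₁ · ln(z₃/z₀)/ln(z₁/z₀) = 13.4 × 7.6160/5.3647 = 19.0233 m/s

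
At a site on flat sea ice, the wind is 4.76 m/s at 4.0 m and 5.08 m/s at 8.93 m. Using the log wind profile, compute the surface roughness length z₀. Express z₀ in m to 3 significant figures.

Log law: V(z) ∝ ln(z/z₀). With r = V₁/V₂ = 4.76/5.08 = 0.93701,
r · ln(z₂/z₀) = ln(z₁/z₀) ⇒ ln z₀ = (ln z₁ − r·ln z₂)/(1 − r)
ln z₀ = (1.38629 − 0.93701×2.18942) / 0.06299 = -10.5601
z₀ = exp(-10.5601) = 0.00002593 m

z₀ ≈ 0.0000259 m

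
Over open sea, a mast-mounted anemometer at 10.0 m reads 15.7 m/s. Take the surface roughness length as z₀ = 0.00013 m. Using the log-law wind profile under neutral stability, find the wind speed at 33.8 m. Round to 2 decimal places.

17.40 m/s

Log law: V(z) ∝ ln(z/z₀), so V₂/V₁ = ln(z₂/z₀) / ln(z₁/z₀).
ln(33.8/0.00013) = 12.4684, ln(10.0/0.00013) = 11.2506
V₂ = 15.7 × 12.4684/11.2506 = 15.7 × 1.1083 = 17.3995 m/s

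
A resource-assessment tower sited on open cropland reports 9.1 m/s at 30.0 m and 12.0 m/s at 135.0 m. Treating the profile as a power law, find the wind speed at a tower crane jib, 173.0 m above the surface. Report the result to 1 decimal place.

First find α: α = ln(V₂/V₁)/ln(z₂/z₁) = ln(12.0/9.1)/ln(135.0/30.0) = 0.27663/1.50408 = 0.1839
Extrapolate from 135.0 m to 173.0 m: V₃ = 12.0 × (173.0/135.0)^0.1839 = 12.0 × 1.0467 = 12.5601 m/s

12.6 m/s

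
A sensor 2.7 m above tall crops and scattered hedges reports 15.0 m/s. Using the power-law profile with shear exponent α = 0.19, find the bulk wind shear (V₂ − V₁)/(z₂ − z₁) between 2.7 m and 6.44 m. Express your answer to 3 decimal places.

0.720 m/s/m

Power law: V₂ = V₁ · (z₂/z₁)^α = 15.0 × (2.3852)^0.19 = 17.6938 m/s
ΔV/Δz = (17.6938 − 15.0)/(6.44 − 2.7) = 2.6938/3.7400 = 0.72026 m/s/m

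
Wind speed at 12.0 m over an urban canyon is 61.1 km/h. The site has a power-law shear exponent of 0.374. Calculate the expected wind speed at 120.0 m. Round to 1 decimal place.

144.6 km/h

Power-law profile: V₂ = V₁ · (z₂/z₁)^α
V₂ = 61.1 × (120.0/12.0)^0.374 = 61.1 × (10.0000)^0.374
    = 61.1 × 2.3659 = 144.5577 km/h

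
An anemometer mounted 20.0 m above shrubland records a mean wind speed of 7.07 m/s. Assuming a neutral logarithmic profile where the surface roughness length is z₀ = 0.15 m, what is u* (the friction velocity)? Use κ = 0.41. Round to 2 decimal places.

Log law: V(z) = (u*/κ) · ln(z/z₀) ⇒ u* = κ · V / ln(z/z₀)
u* = 0.41 × 7.07 / ln(20.0/0.15) = 0.41 × 7.07 / 4.8929
   = 2.8987 / 4.8929 = 0.5924 m/s

u* ≈ 0.59 m/s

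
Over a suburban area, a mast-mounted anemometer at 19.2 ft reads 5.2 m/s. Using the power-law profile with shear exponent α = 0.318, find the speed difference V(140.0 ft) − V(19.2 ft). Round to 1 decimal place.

4.6 m/s

Power law: V₂ = V₁ · (z₂/z₁)^α = 5.2 × (7.2917)^0.318 = 9.7810 m/s
ΔV = 9.7810 − 5.2 = 4.5810 m/s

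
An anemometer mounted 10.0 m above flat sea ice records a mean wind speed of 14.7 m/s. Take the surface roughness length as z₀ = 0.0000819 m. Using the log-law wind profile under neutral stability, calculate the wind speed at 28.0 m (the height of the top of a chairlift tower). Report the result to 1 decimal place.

Log law: V(z) ∝ ln(z/z₀), so V₂/V₁ = ln(z₂/z₀) / ln(z₁/z₀).
ln(28.0/0.0000819) = 12.7422, ln(10.0/0.0000819) = 11.7126
V₂ = 14.7 × 12.7422/11.7126 = 14.7 × 1.0879 = 15.9922 m/s

16.0 m/s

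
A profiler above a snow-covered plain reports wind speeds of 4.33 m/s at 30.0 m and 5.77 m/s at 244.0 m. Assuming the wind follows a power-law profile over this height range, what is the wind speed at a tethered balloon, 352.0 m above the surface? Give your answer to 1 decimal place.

6.1 m/s

First find α: α = ln(V₂/V₁)/ln(z₂/z₁) = ln(5.77/4.33)/ln(244.0/30.0) = 0.28710/2.09597 = 0.1370
Extrapolate from 244.0 m to 352.0 m: V₃ = 5.77 × (352.0/244.0)^0.1370 = 5.77 × 1.0515 = 6.0670 m/s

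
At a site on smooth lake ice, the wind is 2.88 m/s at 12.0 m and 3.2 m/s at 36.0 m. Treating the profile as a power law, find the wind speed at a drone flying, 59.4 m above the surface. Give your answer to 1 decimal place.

3.4 m/s

First find α: α = ln(V₂/V₁)/ln(z₂/z₁) = ln(3.2/2.88)/ln(36.0/12.0) = 0.10536/1.09861 = 0.0959
Extrapolate from 36.0 m to 59.4 m: V₃ = 3.2 × (59.4/36.0)^0.0959 = 3.2 × 1.0492 = 3.3574 m/s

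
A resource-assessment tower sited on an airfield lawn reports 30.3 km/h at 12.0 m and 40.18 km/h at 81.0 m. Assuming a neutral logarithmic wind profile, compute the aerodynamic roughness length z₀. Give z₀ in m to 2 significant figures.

z₀ ≈ 0.034 m

Log law: V(z) ∝ ln(z/z₀). With r = V₁/V₂ = 30.3/40.18 = 0.75411,
r · ln(z₂/z₀) = ln(z₁/z₀) ⇒ ln z₀ = (ln z₁ − r·ln z₂)/(1 − r)
ln z₀ = (2.48491 − 0.75411×4.39445) / 0.24589 = -3.3713
z₀ = exp(-3.3713) = 0.03435 m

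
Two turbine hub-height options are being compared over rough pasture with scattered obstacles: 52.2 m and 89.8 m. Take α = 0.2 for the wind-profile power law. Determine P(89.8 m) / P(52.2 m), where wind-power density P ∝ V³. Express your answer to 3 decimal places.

1.385

Speed ratio: V_B/V_A = (z_B/z_A)^α = (89.8/52.2)^0.2 = (1.7203)^0.2 = 1.11461
Power-density ratio: P_B/P_A = (V_B/V_A)³ = (1.11461)³ = 1.38472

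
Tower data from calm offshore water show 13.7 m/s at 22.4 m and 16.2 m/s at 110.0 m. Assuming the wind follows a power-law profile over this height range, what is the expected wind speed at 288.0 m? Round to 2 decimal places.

First find α: α = ln(V₂/V₁)/ln(z₂/z₁) = ln(16.2/13.7)/ln(110.0/22.4) = 0.16762/1.59142 = 0.1053
Extrapolate from 110.0 m to 288.0 m: V₃ = 16.2 × (288.0/110.0)^0.1053 = 16.2 × 1.1067 = 17.9284 m/s

17.93 m/s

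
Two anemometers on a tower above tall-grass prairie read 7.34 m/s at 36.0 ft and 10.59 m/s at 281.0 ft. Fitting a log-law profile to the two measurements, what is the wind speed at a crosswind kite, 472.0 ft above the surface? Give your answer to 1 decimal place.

11.4 m/s

Log law: V ∝ ln(z/z₀). From the pair, with r = V₁/V₂ = 0.69311,
ln z₀ = (ln z₁ − r·ln z₂)/(1 − r) = (3.5835 − 0.69311×5.6384)/0.30689 = -1.0572 → z₀ = 0.3474 ft
V₃ = V₁ · ln(z₃/z₀)/ln(z₁/z₀) = 7.34 × 7.2142/4.6408 = 11.4103 m/s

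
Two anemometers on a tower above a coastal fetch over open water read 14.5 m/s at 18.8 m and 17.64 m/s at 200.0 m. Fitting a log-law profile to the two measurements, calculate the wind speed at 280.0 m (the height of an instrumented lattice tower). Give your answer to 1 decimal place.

18.1 m/s

Log law: V ∝ ln(z/z₀). From the pair, with r = V₁/V₂ = 0.82200,
ln z₀ = (ln z₁ − r·ln z₂)/(1 − r) = (2.9339 − 0.82200×5.2983)/0.17800 = -7.9848 → z₀ = 0.0003406 m
V₃ = V₁ · ln(z₃/z₀)/ln(z₁/z₀) = 14.5 × 13.6196/10.9187 = 18.0868 m/s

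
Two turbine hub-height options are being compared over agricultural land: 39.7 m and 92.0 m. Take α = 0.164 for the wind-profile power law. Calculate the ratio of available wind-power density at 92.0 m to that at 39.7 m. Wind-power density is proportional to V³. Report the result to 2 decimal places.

1.51

Speed ratio: V_B/V_A = (z_B/z_A)^α = (92.0/39.7)^0.164 = (2.3174)^0.164 = 1.14778
Power-density ratio: P_B/P_A = (V_B/V_A)³ = (1.14778)³ = 1.51209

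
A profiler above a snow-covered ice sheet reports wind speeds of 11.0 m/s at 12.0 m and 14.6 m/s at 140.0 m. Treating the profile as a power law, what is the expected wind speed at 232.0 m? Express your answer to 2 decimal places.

15.48 m/s

First find α: α = ln(V₂/V₁)/ln(z₂/z₁) = ln(14.6/11.0)/ln(140.0/12.0) = 0.28313/2.45674 = 0.1152
Extrapolate from 140.0 m to 232.0 m: V₃ = 14.6 × (232.0/140.0)^0.1152 = 14.6 × 1.0599 = 15.4751 m/s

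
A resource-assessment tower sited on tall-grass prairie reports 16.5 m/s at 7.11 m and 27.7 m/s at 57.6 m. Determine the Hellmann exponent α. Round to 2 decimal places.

Power law: V₂/V₁ = (z₂/z₁)^α ⇒ α = ln(V₂/V₁) / ln(z₂/z₁)
α = ln(27.7/16.5) / ln(57.6/7.11) = ln(1.6788) / ln(8.1013)
  = 0.51807 / 2.09202 = 0.24764

α ≈ 0.25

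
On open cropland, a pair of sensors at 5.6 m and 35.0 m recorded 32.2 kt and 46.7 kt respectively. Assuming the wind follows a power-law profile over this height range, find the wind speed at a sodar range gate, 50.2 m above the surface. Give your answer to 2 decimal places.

50.25 kt

First find α: α = ln(V₂/V₁)/ln(z₂/z₁) = ln(46.7/32.2)/ln(35.0/5.6) = 0.37178/1.83258 = 0.2029
Extrapolate from 35.0 m to 50.2 m: V₃ = 46.7 × (50.2/35.0)^0.2029 = 46.7 × 1.0759 = 50.2451 kt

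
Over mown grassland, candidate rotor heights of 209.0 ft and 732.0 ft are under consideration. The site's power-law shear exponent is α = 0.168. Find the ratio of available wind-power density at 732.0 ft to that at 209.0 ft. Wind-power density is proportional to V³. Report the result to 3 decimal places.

Speed ratio: V_B/V_A = (z_B/z_A)^α = (732.0/209.0)^0.168 = (3.5024)^0.168 = 1.23439
Power-density ratio: P_B/P_A = (V_B/V_A)³ = (1.23439)³ = 1.88087

1.881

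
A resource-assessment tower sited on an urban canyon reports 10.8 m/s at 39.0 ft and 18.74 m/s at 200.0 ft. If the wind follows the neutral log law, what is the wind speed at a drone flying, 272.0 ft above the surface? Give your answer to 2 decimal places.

20.23 m/s

Log law: V ∝ ln(z/z₀). From the pair, with r = V₁/V₂ = 0.57631,
ln z₀ = (ln z₁ − r·ln z₂)/(1 − r) = (3.6636 − 0.57631×5.2983)/0.42369 = 1.4400 → z₀ = 4.221 ft
V₃ = V₁ · ln(z₃/z₀)/ln(z₁/z₀) = 10.8 × 4.1658/2.2236 = 20.2335 m/s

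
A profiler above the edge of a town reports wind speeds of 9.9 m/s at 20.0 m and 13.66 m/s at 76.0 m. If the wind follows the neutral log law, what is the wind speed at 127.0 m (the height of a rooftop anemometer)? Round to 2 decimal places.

15.11 m/s

Log law: V ∝ ln(z/z₀). From the pair, with r = V₁/V₂ = 0.72474,
ln z₀ = (ln z₁ − r·ln z₂)/(1 − r) = (2.9957 − 0.72474×4.3307)/0.27526 = -0.5193 → z₀ = 0.5949 m
V₃ = V₁ · ln(z₃/z₀)/ln(z₁/z₀) = 9.9 × 5.3635/3.5150 = 15.1061 m/s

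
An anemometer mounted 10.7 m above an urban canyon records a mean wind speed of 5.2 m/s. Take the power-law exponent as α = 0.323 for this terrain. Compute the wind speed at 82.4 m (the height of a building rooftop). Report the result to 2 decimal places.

Power-law profile: V₂ = V₁ · (z₂/z₁)^α
V₂ = 5.2 × (82.4/10.7)^0.323 = 5.2 × (7.7009)^0.323
    = 5.2 × 1.9335 = 10.0544 m/s

10.05 m/s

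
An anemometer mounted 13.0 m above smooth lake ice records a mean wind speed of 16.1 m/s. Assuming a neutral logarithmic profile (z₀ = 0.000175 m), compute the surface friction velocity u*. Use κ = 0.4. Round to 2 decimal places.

Log law: V(z) = (u*/κ) · ln(z/z₀) ⇒ u* = κ · V / ln(z/z₀)
u* = 0.4 × 16.1 / ln(13.0/0.000175) = 0.4 × 16.1 / 11.2157
   = 6.4400 / 11.2157 = 0.5742 m/s

u* ≈ 0.57 m/s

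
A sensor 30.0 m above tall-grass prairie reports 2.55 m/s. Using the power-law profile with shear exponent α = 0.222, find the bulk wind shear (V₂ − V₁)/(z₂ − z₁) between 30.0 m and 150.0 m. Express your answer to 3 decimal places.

0.009 m/s/m

Power law: V₂ = V₁ · (z₂/z₁)^α = 2.55 × (5.0000)^0.222 = 3.6451 m/s
ΔV/Δz = (3.6451 − 2.55)/(150.0 − 30.0) = 1.0951/120.0000 = 0.00913 m/s/m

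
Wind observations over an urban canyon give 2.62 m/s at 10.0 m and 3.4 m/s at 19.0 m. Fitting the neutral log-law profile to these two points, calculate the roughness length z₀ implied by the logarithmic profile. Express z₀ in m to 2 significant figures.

z₀ ≈ 1.2 m

Log law: V(z) ∝ ln(z/z₀). With r = V₁/V₂ = 2.62/3.4 = 0.77059,
r · ln(z₂/z₀) = ln(z₁/z₀) ⇒ ln z₀ = (ln z₁ − r·ln z₂)/(1 − r)
ln z₀ = (2.30259 − 0.77059×2.94444) / 0.22941 = 0.1466
z₀ = exp(0.1466) = 1.158 m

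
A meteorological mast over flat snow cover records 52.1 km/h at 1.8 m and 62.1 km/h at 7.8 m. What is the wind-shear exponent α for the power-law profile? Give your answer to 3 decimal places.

α ≈ 0.120

Power law: V₂/V₁ = (z₂/z₁)^α ⇒ α = ln(V₂/V₁) / ln(z₂/z₁)
α = ln(62.1/52.1) / ln(7.8/1.8) = ln(1.1919) / ln(4.3333)
  = 0.17558 / 1.46634 = 0.11974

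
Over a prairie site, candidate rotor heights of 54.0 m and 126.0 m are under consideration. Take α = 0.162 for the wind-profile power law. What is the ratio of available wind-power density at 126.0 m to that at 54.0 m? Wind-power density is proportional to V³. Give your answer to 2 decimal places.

1.51

Speed ratio: V_B/V_A = (z_B/z_A)^α = (126.0/54.0)^0.162 = (2.3333)^0.162 = 1.14713
Power-density ratio: P_B/P_A = (V_B/V_A)³ = (1.14713)³ = 1.50951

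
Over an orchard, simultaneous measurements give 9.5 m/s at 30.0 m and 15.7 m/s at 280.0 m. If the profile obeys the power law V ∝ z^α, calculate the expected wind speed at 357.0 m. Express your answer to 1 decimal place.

First find α: α = ln(V₂/V₁)/ln(z₂/z₁) = ln(15.7/9.5)/ln(280.0/30.0) = 0.50237/2.23359 = 0.2249
Extrapolate from 280.0 m to 357.0 m: V₃ = 15.7 × (357.0/280.0)^0.2249 = 15.7 × 1.0562 = 16.5818 m/s

16.6 m/s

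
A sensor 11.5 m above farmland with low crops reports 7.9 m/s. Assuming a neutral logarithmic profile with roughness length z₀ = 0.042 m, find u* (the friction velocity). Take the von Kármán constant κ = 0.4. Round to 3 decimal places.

Log law: V(z) = (u*/κ) · ln(z/z₀) ⇒ u* = κ · V / ln(z/z₀)
u* = 0.4 × 7.9 / ln(11.5/0.042) = 0.4 × 7.9 / 5.6124
   = 3.1600 / 5.6124 = 0.5630 m/s

u* ≈ 0.563 m/s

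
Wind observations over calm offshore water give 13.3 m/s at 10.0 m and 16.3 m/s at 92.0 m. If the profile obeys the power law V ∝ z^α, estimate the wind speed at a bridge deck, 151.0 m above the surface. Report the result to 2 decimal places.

17.06 m/s

First find α: α = ln(V₂/V₁)/ln(z₂/z₁) = ln(16.3/13.3)/ln(92.0/10.0) = 0.20340/2.21920 = 0.0917
Extrapolate from 92.0 m to 151.0 m: V₃ = 16.3 × (151.0/92.0)^0.0917 = 16.3 × 1.0465 = 17.0573 m/s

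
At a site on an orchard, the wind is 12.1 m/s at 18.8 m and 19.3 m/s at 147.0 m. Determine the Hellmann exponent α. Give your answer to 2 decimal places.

Power law: V₂/V₁ = (z₂/z₁)^α ⇒ α = ln(V₂/V₁) / ln(z₂/z₁)
α = ln(19.3/12.1) / ln(147.0/18.8) = ln(1.5950) / ln(7.8191)
  = 0.46690 / 2.05658 = 0.22703

α ≈ 0.23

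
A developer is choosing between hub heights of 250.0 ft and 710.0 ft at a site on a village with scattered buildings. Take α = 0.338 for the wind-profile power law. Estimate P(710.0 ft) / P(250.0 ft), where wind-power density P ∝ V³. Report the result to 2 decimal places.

2.88

Speed ratio: V_B/V_A = (z_B/z_A)^α = (710.0/250.0)^0.338 = (2.8400)^0.338 = 1.42305
Power-density ratio: P_B/P_A = (V_B/V_A)³ = (1.42305)³ = 2.88181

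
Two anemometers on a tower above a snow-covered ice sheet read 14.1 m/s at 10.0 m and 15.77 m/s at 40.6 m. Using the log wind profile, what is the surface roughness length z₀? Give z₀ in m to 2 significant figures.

Log law: V(z) ∝ ln(z/z₀). With r = V₁/V₂ = 14.1/15.77 = 0.89410,
r · ln(z₂/z₀) = ln(z₁/z₀) ⇒ ln z₀ = (ln z₁ − r·ln z₂)/(1 − r)
ln z₀ = (2.30259 − 0.89410×3.70377) / 0.10590 = -9.5278
z₀ = exp(-9.5278) = 0.00007280 m

z₀ ≈ 0.000073 m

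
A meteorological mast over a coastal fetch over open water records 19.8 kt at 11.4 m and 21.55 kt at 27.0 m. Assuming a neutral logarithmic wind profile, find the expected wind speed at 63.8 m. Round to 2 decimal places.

Log law: V ∝ ln(z/z₀). From the pair, with r = V₁/V₂ = 0.91879,
ln z₀ = (ln z₁ − r·ln z₂)/(1 − r) = (2.4336 − 0.91879×3.2958)/0.08121 = -7.3218 → z₀ = 0.0006610 m
V₃ = V₁ · ln(z₃/z₀)/ln(z₁/z₀) = 19.8 × 11.4776/9.7554 = 23.2953 kt

23.30 kt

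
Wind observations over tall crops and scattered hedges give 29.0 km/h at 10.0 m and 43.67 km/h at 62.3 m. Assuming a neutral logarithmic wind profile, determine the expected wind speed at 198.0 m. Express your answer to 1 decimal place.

52.9 km/h

Log law: V ∝ ln(z/z₀). From the pair, with r = V₁/V₂ = 0.66407,
ln z₀ = (ln z₁ − r·ln z₂)/(1 − r) = (2.3026 − 0.66407×4.1320)/0.33593 = -1.3138 → z₀ = 0.2688 m
V₃ = V₁ · ln(z₃/z₀)/ln(z₁/z₀) = 29.0 × 6.6020/3.6164 = 52.9426 km/h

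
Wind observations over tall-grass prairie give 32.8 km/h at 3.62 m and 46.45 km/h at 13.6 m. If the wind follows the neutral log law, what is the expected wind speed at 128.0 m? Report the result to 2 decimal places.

69.57 km/h

Log law: V ∝ ln(z/z₀). From the pair, with r = V₁/V₂ = 0.70614,
ln z₀ = (ln z₁ − r·ln z₂)/(1 − r) = (1.2865 − 0.70614×2.6101)/0.29386 = -1.8940 → z₀ = 0.1505 m
V₃ = V₁ · ln(z₃/z₀)/ln(z₁/z₀) = 32.8 × 6.7461/3.1805 = 69.5709 km/h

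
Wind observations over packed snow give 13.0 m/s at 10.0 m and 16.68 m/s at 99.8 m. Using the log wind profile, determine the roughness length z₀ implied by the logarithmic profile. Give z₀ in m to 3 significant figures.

z₀ ≈ 0.00295 m

Log law: V(z) ∝ ln(z/z₀). With r = V₁/V₂ = 13.0/16.68 = 0.77938,
r · ln(z₂/z₀) = ln(z₁/z₀) ⇒ ln z₀ = (ln z₁ − r·ln z₂)/(1 − r)
ln z₀ = (2.30259 − 0.77938×4.60317) / 0.22062 = -5.8245
z₀ = exp(-5.8245) = 0.002954 m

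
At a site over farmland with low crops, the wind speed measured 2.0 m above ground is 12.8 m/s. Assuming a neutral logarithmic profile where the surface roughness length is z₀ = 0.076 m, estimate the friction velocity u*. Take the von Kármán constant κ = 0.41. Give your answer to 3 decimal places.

Log law: V(z) = (u*/κ) · ln(z/z₀) ⇒ u* = κ · V / ln(z/z₀)
u* = 0.41 × 12.8 / ln(2.0/0.076) = 0.41 × 12.8 / 3.2702
   = 5.2480 / 3.2702 = 1.6048 m/s

u* ≈ 1.605 m/s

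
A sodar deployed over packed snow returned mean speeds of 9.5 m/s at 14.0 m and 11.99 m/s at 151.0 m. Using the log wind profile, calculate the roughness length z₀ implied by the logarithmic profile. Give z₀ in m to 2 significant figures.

z₀ ≈ 0.0016 m

Log law: V(z) ∝ ln(z/z₀). With r = V₁/V₂ = 9.5/11.99 = 0.79233,
r · ln(z₂/z₀) = ln(z₁/z₀) ⇒ ln z₀ = (ln z₁ − r·ln z₂)/(1 − r)
ln z₀ = (2.63906 − 0.79233×5.01728) / 0.20767 = -6.4345
z₀ = exp(-6.4345) = 0.001605 m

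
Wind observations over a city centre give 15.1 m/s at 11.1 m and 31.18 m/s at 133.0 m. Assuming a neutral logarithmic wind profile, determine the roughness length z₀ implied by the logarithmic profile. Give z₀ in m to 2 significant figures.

Log law: V(z) ∝ ln(z/z₀). With r = V₁/V₂ = 15.1/31.18 = 0.48428,
r · ln(z₂/z₀) = ln(z₁/z₀) ⇒ ln z₀ = (ln z₁ − r·ln z₂)/(1 − r)
ln z₀ = (2.40695 − 0.48428×4.89035) / 0.51572 = 0.0749
z₀ = exp(0.0749) = 1.078 m

z₀ ≈ 1.1 m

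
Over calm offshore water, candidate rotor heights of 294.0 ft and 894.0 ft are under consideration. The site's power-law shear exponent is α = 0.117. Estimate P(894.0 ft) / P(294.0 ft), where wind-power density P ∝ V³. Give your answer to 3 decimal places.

1.478

Speed ratio: V_B/V_A = (z_B/z_A)^α = (894.0/294.0)^0.117 = (3.0408)^0.117 = 1.13896
Power-density ratio: P_B/P_A = (V_B/V_A)³ = (1.13896)³ = 1.47751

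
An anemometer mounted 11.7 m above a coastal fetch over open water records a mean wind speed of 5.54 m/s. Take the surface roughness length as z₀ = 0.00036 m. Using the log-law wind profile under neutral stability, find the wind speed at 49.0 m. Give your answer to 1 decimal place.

6.3 m/s

Log law: V(z) ∝ ln(z/z₀), so V₂/V₁ = ln(z₂/z₀) / ln(z₁/z₀).
ln(49.0/0.00036) = 11.8212, ln(11.7/0.00036) = 10.3890
V₂ = 5.54 × 11.8212/10.3890 = 5.54 × 1.1379 = 6.3037 m/s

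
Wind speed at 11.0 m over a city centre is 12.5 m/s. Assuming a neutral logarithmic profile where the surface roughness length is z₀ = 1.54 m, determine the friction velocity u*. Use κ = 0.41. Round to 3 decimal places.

u* ≈ 2.607 m/s

Log law: V(z) = (u*/κ) · ln(z/z₀) ⇒ u* = κ · V / ln(z/z₀)
u* = 0.41 × 12.5 / ln(11.0/1.54) = 0.41 × 12.5 / 1.9661
   = 5.1250 / 1.9661 = 2.6067 m/s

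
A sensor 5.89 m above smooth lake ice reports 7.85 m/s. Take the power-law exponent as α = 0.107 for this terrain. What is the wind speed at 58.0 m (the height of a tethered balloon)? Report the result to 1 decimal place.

10.0 m/s

Power-law profile: V₂ = V₁ · (z₂/z₁)^α
V₂ = 7.85 × (58.0/5.89)^0.107 = 7.85 × (9.8472)^0.107
    = 7.85 × 1.2773 = 10.0266 m/s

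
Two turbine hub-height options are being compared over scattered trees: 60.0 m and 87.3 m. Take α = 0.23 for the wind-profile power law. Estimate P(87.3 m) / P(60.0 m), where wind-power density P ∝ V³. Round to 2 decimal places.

1.30

Speed ratio: V_B/V_A = (z_B/z_A)^α = (87.3/60.0)^0.23 = (1.4550)^0.23 = 1.09008
Power-density ratio: P_B/P_A = (V_B/V_A)³ = (1.09008)³ = 1.29532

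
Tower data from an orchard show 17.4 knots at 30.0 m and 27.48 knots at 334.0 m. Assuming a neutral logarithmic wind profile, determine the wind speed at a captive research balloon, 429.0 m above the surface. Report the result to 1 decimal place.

28.5 knots

Log law: V ∝ ln(z/z₀). From the pair, with r = V₁/V₂ = 0.63319,
ln z₀ = (ln z₁ − r·ln z₂)/(1 − r) = (3.4012 − 0.63319×5.8111)/0.36681 = -0.7588 → z₀ = 0.4682 m
V₃ = V₁ · ln(z₃/z₀)/ln(z₁/z₀) = 17.4 × 6.8203/4.1600 = 28.5270 knots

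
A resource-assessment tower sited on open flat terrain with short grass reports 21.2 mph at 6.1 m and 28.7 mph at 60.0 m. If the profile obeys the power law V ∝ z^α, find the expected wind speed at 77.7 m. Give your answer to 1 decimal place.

First find α: α = ln(V₂/V₁)/ln(z₂/z₁) = ln(28.7/21.2)/ln(60.0/6.1) = 0.30290/2.28606 = 0.1325
Extrapolate from 60.0 m to 77.7 m: V₃ = 28.7 × (77.7/60.0)^0.1325 = 28.7 × 1.0348 = 29.7001 mph

29.7 mph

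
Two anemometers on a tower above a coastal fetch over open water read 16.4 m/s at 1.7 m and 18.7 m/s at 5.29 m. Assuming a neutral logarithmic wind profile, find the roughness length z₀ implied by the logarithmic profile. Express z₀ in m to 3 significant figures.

z₀ ≈ 0.000519 m

Log law: V(z) ∝ ln(z/z₀). With r = V₁/V₂ = 16.4/18.7 = 0.87701,
r · ln(z₂/z₀) = ln(z₁/z₀) ⇒ ln z₀ = (ln z₁ − r·ln z₂)/(1 − r)
ln z₀ = (0.53063 − 0.87701×1.66582) / 0.12299 = -7.5638
z₀ = exp(-7.5638) = 0.0005189 m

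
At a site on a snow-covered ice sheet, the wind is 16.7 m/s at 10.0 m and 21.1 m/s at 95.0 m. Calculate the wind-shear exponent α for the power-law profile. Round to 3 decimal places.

α ≈ 0.104

Power law: V₂/V₁ = (z₂/z₁)^α ⇒ α = ln(V₂/V₁) / ln(z₂/z₁)
α = ln(21.1/16.7) / ln(95.0/10.0) = ln(1.2635) / ln(9.5000)
  = 0.23386 / 2.25129 = 0.10388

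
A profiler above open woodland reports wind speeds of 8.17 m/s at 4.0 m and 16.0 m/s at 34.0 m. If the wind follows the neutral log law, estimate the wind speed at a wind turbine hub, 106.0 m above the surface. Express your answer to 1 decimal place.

20.2 m/s

Log law: V ∝ ln(z/z₀). From the pair, with r = V₁/V₂ = 0.51062,
ln z₀ = (ln z₁ − r·ln z₂)/(1 − r) = (1.3863 − 0.51062×3.5264)/0.48938 = -0.8467 → z₀ = 0.4288 m
V₃ = V₁ · ln(z₃/z₀)/ln(z₁/z₀) = 8.17 × 5.5101/2.2330 = 20.1603 m/s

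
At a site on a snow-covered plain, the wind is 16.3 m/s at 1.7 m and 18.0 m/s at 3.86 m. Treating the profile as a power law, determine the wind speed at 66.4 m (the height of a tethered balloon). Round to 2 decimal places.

First find α: α = ln(V₂/V₁)/ln(z₂/z₁) = ln(18.0/16.3)/ln(3.86/1.7) = 0.09921/0.82004 = 0.1210
Extrapolate from 3.86 m to 66.4 m: V₃ = 18.0 × (66.4/3.86)^0.1210 = 18.0 × 1.4108 = 25.3951 m/s

25.40 m/s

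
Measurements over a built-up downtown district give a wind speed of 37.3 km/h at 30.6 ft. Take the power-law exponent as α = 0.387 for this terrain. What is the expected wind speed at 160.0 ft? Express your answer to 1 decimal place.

Power-law profile: V₂ = V₁ · (z₂/z₁)^α
V₂ = 37.3 × (160.0/30.6)^0.387 = 37.3 × (5.2288)^0.387
    = 37.3 × 1.8968 = 70.7504 km/h

70.8 km/h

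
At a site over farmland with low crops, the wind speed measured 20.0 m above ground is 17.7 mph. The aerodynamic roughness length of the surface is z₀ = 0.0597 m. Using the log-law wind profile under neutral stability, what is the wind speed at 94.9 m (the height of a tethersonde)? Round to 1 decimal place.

Log law: V(z) ∝ ln(z/z₀), so V₂/V₁ = ln(z₂/z₀) / ln(z₁/z₀).
ln(94.9/0.0597) = 7.3712, ln(20.0/0.0597) = 5.8142
V₂ = 17.7 × 7.3712/5.8142 = 17.7 × 1.2678 = 22.4402 mph

22.4 mph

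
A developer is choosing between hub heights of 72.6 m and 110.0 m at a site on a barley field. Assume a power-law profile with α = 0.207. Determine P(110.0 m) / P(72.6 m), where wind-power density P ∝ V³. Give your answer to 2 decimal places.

1.29

Speed ratio: V_B/V_A = (z_B/z_A)^α = (110.0/72.6)^0.207 = (1.5152)^0.207 = 1.08982
Power-density ratio: P_B/P_A = (V_B/V_A)³ = (1.08982)³ = 1.29438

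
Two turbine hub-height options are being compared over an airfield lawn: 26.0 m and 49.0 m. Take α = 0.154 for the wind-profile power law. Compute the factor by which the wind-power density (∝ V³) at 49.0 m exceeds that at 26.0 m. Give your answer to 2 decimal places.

Speed ratio: V_B/V_A = (z_B/z_A)^α = (49.0/26.0)^0.154 = (1.8846)^0.154 = 1.10251
Power-density ratio: P_B/P_A = (V_B/V_A)³ = (1.10251)³ = 1.34015

1.34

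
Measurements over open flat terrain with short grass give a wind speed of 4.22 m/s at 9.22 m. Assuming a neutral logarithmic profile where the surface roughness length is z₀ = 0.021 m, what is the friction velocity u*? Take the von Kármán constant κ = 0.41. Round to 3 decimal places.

u* ≈ 0.284 m/s

Log law: V(z) = (u*/κ) · ln(z/z₀) ⇒ u* = κ · V / ln(z/z₀)
u* = 0.41 × 4.22 / ln(9.22/0.021) = 0.41 × 4.22 / 6.0846
   = 1.7302 / 6.0846 = 0.2844 m/s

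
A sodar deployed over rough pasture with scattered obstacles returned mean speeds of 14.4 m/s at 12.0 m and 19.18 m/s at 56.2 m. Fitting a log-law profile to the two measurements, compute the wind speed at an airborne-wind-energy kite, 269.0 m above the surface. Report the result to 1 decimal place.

24.0 m/s

Log law: V ∝ ln(z/z₀). From the pair, with r = V₁/V₂ = 0.75078,
ln z₀ = (ln z₁ − r·ln z₂)/(1 − r) = (2.4849 − 0.75078×4.0289)/0.24922 = -2.1665 → z₀ = 0.1146 m
V₃ = V₁ · ln(z₃/z₀)/ln(z₁/z₀) = 14.4 × 7.7612/4.6514 = 24.0274 m/s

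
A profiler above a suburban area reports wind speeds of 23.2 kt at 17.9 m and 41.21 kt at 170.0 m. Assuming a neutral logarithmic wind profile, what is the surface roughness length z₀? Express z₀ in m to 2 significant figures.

Log law: V(z) ∝ ln(z/z₀). With r = V₁/V₂ = 23.2/41.21 = 0.56297,
r · ln(z₂/z₀) = ln(z₁/z₀) ⇒ ln z₀ = (ln z₁ − r·ln z₂)/(1 − r)
ln z₀ = (2.88480 − 0.56297×5.13580) / 0.43703 = -0.0149
z₀ = exp(-0.0149) = 0.9852 m

z₀ ≈ 0.99 m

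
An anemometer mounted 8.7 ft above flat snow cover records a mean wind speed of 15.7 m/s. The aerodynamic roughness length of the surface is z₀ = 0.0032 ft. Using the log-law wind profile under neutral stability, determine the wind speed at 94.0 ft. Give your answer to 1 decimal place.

Log law: V(z) ∝ ln(z/z₀), so V₂/V₁ = ln(z₂/z₀) / ln(z₁/z₀).
ln(94.0/0.0032) = 10.2879, ln(8.7/0.0032) = 7.9079
V₂ = 15.7 × 10.2879/7.9079 = 15.7 × 1.3010 = 20.4251 m/s

20.4 m/s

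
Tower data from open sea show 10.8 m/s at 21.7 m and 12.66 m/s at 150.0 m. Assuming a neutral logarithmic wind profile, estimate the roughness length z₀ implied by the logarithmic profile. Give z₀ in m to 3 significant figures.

z₀ ≈ 0.000289 m

Log law: V(z) ∝ ln(z/z₀). With r = V₁/V₂ = 10.8/12.66 = 0.85308,
r · ln(z₂/z₀) = ln(z₁/z₀) ⇒ ln z₀ = (ln z₁ − r·ln z₂)/(1 − r)
ln z₀ = (3.07731 − 0.85308×5.01064) / 0.14692 = -8.1484
z₀ = exp(-8.1484) = 0.0002892 m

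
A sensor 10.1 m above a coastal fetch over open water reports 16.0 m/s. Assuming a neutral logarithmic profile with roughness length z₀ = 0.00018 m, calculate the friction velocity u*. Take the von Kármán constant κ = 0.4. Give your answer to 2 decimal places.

Log law: V(z) = (u*/κ) · ln(z/z₀) ⇒ u* = κ · V / ln(z/z₀)
u* = 0.4 × 16.0 / ln(10.1/0.00018) = 0.4 × 16.0 / 10.9351
   = 6.4000 / 10.9351 = 0.5853 m/s

u* ≈ 0.59 m/s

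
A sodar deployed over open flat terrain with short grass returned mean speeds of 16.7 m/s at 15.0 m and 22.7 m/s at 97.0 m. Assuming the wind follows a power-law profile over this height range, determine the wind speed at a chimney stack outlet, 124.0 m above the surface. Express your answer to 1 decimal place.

23.6 m/s

First find α: α = ln(V₂/V₁)/ln(z₂/z₁) = ln(22.7/16.7)/ln(97.0/15.0) = 0.30696/1.86666 = 0.1644
Extrapolate from 97.0 m to 124.0 m: V₃ = 22.7 × (124.0/97.0)^0.1644 = 22.7 × 1.0412 = 23.6354 m/s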